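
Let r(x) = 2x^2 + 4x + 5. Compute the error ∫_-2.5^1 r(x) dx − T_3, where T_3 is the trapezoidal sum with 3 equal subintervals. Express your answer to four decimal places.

-1.5880

Exact integral: ∫_-2.5^1 r(x) dx ≈ 18.083333.
T_3 ≈ 19.671296.
Error ≈ 18.083333 − 19.671296 ≈ -1.5880.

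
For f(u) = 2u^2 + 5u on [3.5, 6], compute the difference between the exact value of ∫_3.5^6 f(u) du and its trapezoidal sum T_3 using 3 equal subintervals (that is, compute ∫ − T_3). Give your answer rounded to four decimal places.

Exact integral: ∫_3.5^6 f(u) du ≈ 174.791667.
T_3 ≈ 175.370370.
Error ≈ 174.791667 − 175.370370 ≈ -0.5787.

-0.5787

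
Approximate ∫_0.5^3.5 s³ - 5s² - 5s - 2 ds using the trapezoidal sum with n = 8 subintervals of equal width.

Δs = (3.5 − 0.5)/8 = 0.375.
f(0.5) = -5.625, f(0.875) = -4881/512, f(1.25) = -14.109375, f(1.625) = -9747/512, f(2) = -24, f(2.375) = -14685/512, f(2.75) = -32.765625, f(3.125) = -18399/512, f(3.5) = -37.875.
T_8 = (Δs/2)·[f(s_0) + 2f(s_1) + ... + 2f(s_{7}) + f(s_8)].
Sum = -69.6796875.

-69.6796875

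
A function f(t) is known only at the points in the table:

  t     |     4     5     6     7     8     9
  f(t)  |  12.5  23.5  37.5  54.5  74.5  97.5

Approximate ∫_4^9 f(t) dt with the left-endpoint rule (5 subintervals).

Δt = 1.
Sum = 1·[12.5 + 23.5 + 37.5 + 54.5 + 74.5] = 202.5.

202.5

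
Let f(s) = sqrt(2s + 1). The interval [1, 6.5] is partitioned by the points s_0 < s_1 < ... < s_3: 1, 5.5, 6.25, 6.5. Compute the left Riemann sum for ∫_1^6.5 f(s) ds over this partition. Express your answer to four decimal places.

Subinterval widths: 4.5, 0.75, 0.25.
Left endpoints: 1, 5.5, 6.25.
f(1) ≈ 1.7321, f(5.5) ≈ 3.4641, f(6.25) ≈ 3.6742.
Sum = Σ Δs_i · f(s_i).
Sum ≈ 11.3109.

11.3109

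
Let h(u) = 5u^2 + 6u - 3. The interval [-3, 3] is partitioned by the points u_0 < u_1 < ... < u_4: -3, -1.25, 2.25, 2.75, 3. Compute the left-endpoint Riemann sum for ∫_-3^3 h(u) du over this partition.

Subinterval widths: 1.75, 3.5, 0.5, 0.25.
Left endpoints: -3, -1.25, 2.25, 2.75.
h(-3) = 24, h(-1.25) = -2.6875, h(2.25) = 35.8125, h(2.75) = 51.3125.
Sum = Σ Δu_i · h(u_i).
Sum = 63.328125.

63.328125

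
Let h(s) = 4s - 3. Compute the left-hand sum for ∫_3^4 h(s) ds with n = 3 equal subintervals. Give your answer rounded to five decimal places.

Δs = (4 − 3)/3 = 1/3.
Left endpoints: 3, 10/3, 11/3.
h(3) = 9, h(10/3) = 31/3, h(11/3) = 35/3.
Sum = Δs · [h(3) + h(10/3) + h(11/3)].
Sum ≈ 10.33333.

10.33333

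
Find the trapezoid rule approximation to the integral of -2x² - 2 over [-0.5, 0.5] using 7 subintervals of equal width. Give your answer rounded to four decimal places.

Δx = (0.5 − (-0.5))/7 = 1/7.
f(-0.5) = -2.5, f(-5/14) = -221/98, f(-3/14) = -205/98, f(-1/14) = -197/98, f(1/14) = -197/98, f(3/14) = -205/98, f(5/14) = -221/98, f(0.5) = -2.5.
T_7 = (Δx/2)·[f(x_0) + 2f(x_1) + ... + 2f(x_{6}) + f(x_7)].
Sum ≈ -2.1735.

-2.1735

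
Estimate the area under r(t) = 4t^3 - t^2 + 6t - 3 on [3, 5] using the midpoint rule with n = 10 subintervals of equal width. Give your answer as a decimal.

553.02

Δt = (5 − 3)/10 = 0.2.
Midpoints: 3.1, 3.3, 3.5, 3.7, 3.9, 4.1, 4.3, 4.5, 4.7, 4.9.
r(3.1) = 125.154, r(3.3) = 149.658, r(3.5) = 177.25, r(3.7) = 208.122, r(3.9) = 242.466, r(4.1) = 280.474, r(4.3) = 322.338, r(4.5) = 368.25, r(4.7) = 418.402, r(4.9) = 472.986.
Sum = Δt · [r(3.1) + r(3.3) + r(3.5) + ...].
Sum = 553.02.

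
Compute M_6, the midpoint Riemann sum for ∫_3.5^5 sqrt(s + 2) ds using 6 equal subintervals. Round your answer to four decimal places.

3.7478

Δs = (5 − 3.5)/6 = 0.25.
Midpoints: 3.625, 3.875, 4.125, 4.375, 4.625, 4.875.
f(3.625) ≈ 2.3717, f(3.875) ≈ 2.4238, f(4.125) ≈ 2.4749, f(4.375) ≈ 2.5249, f(4.625) ≈ 2.5739, f(4.875) ≈ 2.6220.
Sum = Δs · [f(3.625) + f(3.875) + f(4.125) + ...].
Sum ≈ 3.7478.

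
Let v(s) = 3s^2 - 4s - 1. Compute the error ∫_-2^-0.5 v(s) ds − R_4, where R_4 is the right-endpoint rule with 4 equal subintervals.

3.12890625

Exact integral: ∫_-2^-0.5 v(s) ds = 13.875.
R_4 = 10.74609375.
Error = 13.875 − 10.74609375 = 3.12890625.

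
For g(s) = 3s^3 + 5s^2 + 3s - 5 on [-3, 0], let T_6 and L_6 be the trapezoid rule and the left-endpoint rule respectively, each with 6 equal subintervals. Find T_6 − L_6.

T_6 = -45.3125.
L_6 = -56.5625.
T_6 − L_6 = 11.25.

11.25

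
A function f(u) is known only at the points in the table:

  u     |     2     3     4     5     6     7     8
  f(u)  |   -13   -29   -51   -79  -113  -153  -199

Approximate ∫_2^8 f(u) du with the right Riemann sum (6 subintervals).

-624

Δu = 1.
Sum = 1·[(-29) + (-51) + (-79) + (-113) + (-153) + (-199)] = -624.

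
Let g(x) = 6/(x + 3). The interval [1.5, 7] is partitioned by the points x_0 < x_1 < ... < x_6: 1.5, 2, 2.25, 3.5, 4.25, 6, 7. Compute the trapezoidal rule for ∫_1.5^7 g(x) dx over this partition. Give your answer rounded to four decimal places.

4.8147

Subinterval widths: 0.5, 0.25, 1.25, 0.75, 1.75, 1.
g(1.5) = 4/3, g(2) = 1.2, g(2.25) = 8/7, g(3.5) = 12/13, g(4.25) = 24/29, g(6) = 2/3, g(7) = 0.6.
On each subinterval the trapezoid contributes (Δx_i/2)·[g(x_{i-1}) + g(x_i)].
Sum ≈ 4.8147.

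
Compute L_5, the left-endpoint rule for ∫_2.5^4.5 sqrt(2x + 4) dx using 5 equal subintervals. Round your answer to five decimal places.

Δx = (4.5 − 2.5)/5 = 0.4.
Left endpoints: 2.5, 2.9, 3.3, 3.7, 4.1.
f(2.5) ≈ 3.00000, f(2.9) ≈ 3.13050, f(3.3) ≈ 3.25576, f(3.7) ≈ 3.37639, f(4.1) ≈ 3.49285.
Sum = Δx · [f(2.5) + f(2.9) + f(3.3) + f(3.7) + f(4.1)].
Sum ≈ 6.50220.

6.50220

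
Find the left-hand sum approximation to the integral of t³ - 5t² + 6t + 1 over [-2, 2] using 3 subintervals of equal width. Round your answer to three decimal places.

-55.259

Δt = (2 − (-2))/3 = 4/3.
Left endpoints: -2, -2/3, 2/3.
f(-2) = -39, f(-2/3) = -149/27, f(2/3) = 83/27.
Sum = Δt · [f(-2) + f(-2/3) + f(2/3)].
Sum ≈ -55.259.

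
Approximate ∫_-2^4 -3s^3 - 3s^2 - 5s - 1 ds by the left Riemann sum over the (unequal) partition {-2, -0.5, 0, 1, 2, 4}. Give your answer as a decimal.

-74.9375

Subinterval widths: 1.5, 0.5, 1, 1, 2.
Left endpoints: -2, -0.5, 0, 1, 2.
f(-2) = 21, f(-0.5) = 1.125, f(0) = -1, f(1) = -12, f(2) = -47.
Sum = Σ Δs_i · f(s_i).
Sum = -74.9375.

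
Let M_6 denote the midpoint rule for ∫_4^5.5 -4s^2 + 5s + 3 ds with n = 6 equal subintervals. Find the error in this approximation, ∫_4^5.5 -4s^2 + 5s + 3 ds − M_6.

Exact integral: ∫_4^5.5 f(s) ds = -96.375.
M_6 = -96.34375.
Error = -96.375 − (-96.34375) = -0.03125.

-0.03125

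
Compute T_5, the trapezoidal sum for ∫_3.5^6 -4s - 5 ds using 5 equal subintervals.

-60

Δs = (6 − 3.5)/5 = 0.5.
f(3.5) = -19, f(4) = -21, f(4.5) = -23, f(5) = -25, f(5.5) = -27, f(6) = -29.
T_5 = (Δs/2)·[f(s_0) + 2f(s_1) + ... + 2f(s_{4}) + f(s_5)].
Sum = -60.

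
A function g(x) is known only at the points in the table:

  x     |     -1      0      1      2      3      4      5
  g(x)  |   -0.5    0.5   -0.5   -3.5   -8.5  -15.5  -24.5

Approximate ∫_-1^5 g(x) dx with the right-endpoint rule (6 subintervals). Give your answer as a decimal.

-52

Δx = 1.
Sum = 1·[0.5 + (-0.5) + (-3.5) + (-8.5) + (-15.5) + (-24.5)] = -52.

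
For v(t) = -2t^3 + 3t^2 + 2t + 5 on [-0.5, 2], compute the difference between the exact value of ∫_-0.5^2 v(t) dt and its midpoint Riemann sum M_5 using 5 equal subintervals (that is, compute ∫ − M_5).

-0.078125

Exact integral: ∫_-0.5^2 v(t) dt = 16.40625.
M_5 = 16.484375.
Error = 16.40625 − 16.484375 = -0.078125.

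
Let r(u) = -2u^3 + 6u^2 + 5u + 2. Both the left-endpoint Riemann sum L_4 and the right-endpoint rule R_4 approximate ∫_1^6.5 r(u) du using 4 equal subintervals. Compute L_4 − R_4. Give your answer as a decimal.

374.34375

L_4 ≈ -72.08008.
R_4 ≈ -446.42383.
L_4 − R_4 = 374.34375.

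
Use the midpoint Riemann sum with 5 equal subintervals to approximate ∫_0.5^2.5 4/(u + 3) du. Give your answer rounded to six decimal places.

Δu = (2.5 − 0.5)/5 = 0.4.
Midpoints: 0.7, 1.1, 1.5, 1.9, 2.3.
f(0.7) = 40/37, f(1.1) = 40/41, f(1.5) = 8/9, f(1.9) = 40/49, f(2.3) = 40/53.
Sum = Δu · [f(0.7) + f(1.1) + f(1.5) + f(1.9) + f(2.3)].
Sum ≈ 1.806649.

1.806649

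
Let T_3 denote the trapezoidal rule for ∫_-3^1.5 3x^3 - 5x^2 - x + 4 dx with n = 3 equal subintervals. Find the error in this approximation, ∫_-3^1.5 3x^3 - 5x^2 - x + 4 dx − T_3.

19.828125

Exact integral: ∫_-3^1.5 f(x) dx = -86.203125.
T_3 = -106.03125.
Error = -86.203125 − (-106.03125) = 19.828125.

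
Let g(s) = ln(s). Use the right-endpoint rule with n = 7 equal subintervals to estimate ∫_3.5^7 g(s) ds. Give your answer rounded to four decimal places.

5.9070

Δs = (7 − 3.5)/7 = 0.5.
Right endpoints: 4, 4.5, 5, 5.5, 6, 6.5, 7.
g(4) ≈ 1.3863, g(4.5) ≈ 1.5041, g(5) ≈ 1.6094, g(5.5) ≈ 1.7047, g(6) ≈ 1.7918, g(6.5) ≈ 1.8718, g(7) ≈ 1.9459.
Sum = Δs · [g(4) + g(4.5) + g(5) + ...].
Sum ≈ 5.9070.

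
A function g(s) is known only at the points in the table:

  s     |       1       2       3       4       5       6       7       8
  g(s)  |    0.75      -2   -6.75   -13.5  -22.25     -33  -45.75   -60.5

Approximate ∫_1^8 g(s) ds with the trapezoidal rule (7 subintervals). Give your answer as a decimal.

-153.125

Δs = 1.
T_7 = (1/2)·[0.75 + 2·(-2) + 2·(-6.75) + 2·(-13.5) + 2·(-22.25) + 2·(-33) + 2·(-45.75) + (-60.5)] = -153.125.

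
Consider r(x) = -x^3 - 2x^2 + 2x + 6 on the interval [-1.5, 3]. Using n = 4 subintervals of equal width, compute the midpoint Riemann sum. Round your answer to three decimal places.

Δx = (3 − (-1.5))/4 = 1.125.
Midpoints: -0.9375, 0.1875, 1.3125, 2.4375.
r(-0.9375) = 13071/4096, r(0.1875) = 25797/4096, r(1.3125) = 11955/4096, r(2.4375) = -63447/4096.
Sum = Δx · [r(-0.9375) + r(0.1875) + r(1.3125) + r(2.4375)].
Sum ≈ -3.467.

-3.467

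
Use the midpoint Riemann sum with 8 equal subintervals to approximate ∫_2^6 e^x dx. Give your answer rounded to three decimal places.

391.944

Δx = (6 − 2)/8 = 0.5.
Midpoints: 2.25, 2.75, 3.25, 3.75, 4.25, 4.75, 5.25, 5.75.
f(2.25) ≈ 9.488, f(2.75) ≈ 15.643, f(3.25) ≈ 25.790, f(3.75) ≈ 42.521, f(4.25) ≈ 70.105, f(4.75) ≈ 115.584, f(5.25) ≈ 190.566, f(5.75) ≈ 314.191.
Sum = Δx · [f(2.25) + f(2.75) + f(3.25) + ...].
Sum ≈ 391.944.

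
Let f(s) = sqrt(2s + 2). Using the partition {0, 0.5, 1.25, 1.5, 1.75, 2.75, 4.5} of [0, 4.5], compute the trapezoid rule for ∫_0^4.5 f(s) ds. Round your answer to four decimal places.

11.1892

Subinterval widths: 0.5, 0.75, 0.25, 0.25, 1, 1.75.
f(0) ≈ 1.4142, f(0.5) ≈ 1.7321, f(1.25) ≈ 2.1213, f(1.5) ≈ 2.2361, f(1.75) ≈ 2.3452, f(2.75) ≈ 2.7386, f(4.5) ≈ 3.3166.
On each subinterval the trapezoid contributes (Δs_i/2)·[f(s_{i-1}) + f(s_i)].
Sum ≈ 11.1892.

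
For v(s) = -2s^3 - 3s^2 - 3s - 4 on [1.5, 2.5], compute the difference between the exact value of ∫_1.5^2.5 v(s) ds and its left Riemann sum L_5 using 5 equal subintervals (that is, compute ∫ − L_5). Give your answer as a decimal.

-3.85

Exact integral: ∫_1.5^2.5 v(s) ds = -39.25.
L_5 = -35.4.
Error = -39.25 − (-35.4) = -3.85.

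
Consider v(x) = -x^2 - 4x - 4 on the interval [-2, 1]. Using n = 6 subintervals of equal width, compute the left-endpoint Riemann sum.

Δx = (1 − (-2))/6 = 0.5.
Left endpoints: -2, -1.5, -1, -0.5, 0, 0.5.
v(-2) = 0, v(-1.5) = -0.25, v(-1) = -1, v(-0.5) = -2.25, v(0) = -4, v(0.5) = -6.25.
Sum = Δx · [v(-2) + v(-1.5) + v(-1) + ...].
Sum = -6.875.

-6.875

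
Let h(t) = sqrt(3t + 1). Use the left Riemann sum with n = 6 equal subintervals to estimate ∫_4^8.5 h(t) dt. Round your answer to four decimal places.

Δt = (8.5 − 4)/6 = 0.75.
Left endpoints: 4, 4.75, 5.5, 6.25, 7, 7.75.
h(4) ≈ 3.6056, h(4.75) ≈ 3.9051, h(5.5) ≈ 4.1833, h(6.25) ≈ 4.4441, h(7) ≈ 4.6904, h(7.75) ≈ 4.9244.
Sum = Δt · [h(4) + h(4.75) + h(5.5) + ...].
Sum ≈ 19.3147.

19.3147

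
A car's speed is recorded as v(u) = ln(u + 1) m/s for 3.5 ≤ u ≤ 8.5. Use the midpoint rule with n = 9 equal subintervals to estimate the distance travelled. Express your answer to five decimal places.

Δu = (8.5 − 3.5)/9 = 5/9.
Midpoints: 34/9, 13/3, 44/9, 49/9, 6, 59/9, 64/9, 23/3, 74/9.
v(34/9) ≈ 1.56398, v(13/3) ≈ 1.67398, v(44/9) ≈ 1.77307, v(49/9) ≈ 1.86322, v(6) ≈ 1.94591, v(59/9) ≈ 2.02228, v(64/9) ≈ 2.09323, v(23/3) ≈ 2.15948, v(74/9) ≈ 2.22162.
Sum = Δu · [v(34/9) + v(13/3) + v(44/9) + ...].
Sum ≈ 9.62043.

9.62043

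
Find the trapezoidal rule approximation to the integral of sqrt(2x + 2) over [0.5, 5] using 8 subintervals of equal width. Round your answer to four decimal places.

Δx = (5 − 0.5)/8 = 0.5625.
f(0.5) ≈ 1.7321, f(1.0625) ≈ 2.0310, f(1.625) ≈ 2.2913, f(2.1875) ≈ 2.5249, f(2.75) ≈ 2.7386, f(3.3125) ≈ 2.9368, f(3.875) ≈ 3.1225, f(4.4375) ≈ 3.2977, f(5) ≈ 3.4641.
T_8 = (Δx/2)·[f(x_0) + 2f(x_1) + ... + 2f(x_{7}) + f(x_8)].
Sum ≈ 12.1168.

12.1168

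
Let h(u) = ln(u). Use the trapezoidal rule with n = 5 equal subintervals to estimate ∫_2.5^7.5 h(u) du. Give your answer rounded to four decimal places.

Δu = (7.5 − 2.5)/5 = 1.
h(2.5) ≈ 0.9163, h(3.5) ≈ 1.2528, h(4.5) ≈ 1.5041, h(5.5) ≈ 1.7047, h(6.5) ≈ 1.8718, h(7.5) ≈ 2.0149.
T_5 = (Δu/2)·[h(u_0) + 2h(u_1) + ... + 2h(u_{4}) + h(u_5)].
Sum ≈ 7.7990.

7.7990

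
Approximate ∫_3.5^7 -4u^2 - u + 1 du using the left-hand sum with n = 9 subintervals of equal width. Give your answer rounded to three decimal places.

Δu = (7 − 3.5)/9 = 7/18.
Left endpoints: 3.5, 35/9, 77/18, 14/3, 91/18, 49/9, 35/6, 56/9, 119/18.
f(3.5) = -51.5, f(35/9) = -5134/81, f(77/18) = -12389/162, f(14/3) = -817/9, f(91/18) = -17219/162, f(49/9) = -9964/81, f(35/6) = -2537/18, f(56/9) = -12967/81, f(119/18) = -29231/162.
Sum = Δu · [f(3.5) + f(35/9) + f(77/18) + ...].
Sum ≈ -386.131.

-386.131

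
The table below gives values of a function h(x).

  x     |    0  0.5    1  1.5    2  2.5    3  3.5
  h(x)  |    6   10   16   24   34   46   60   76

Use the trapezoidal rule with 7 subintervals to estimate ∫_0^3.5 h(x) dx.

Δx = 0.5.
T_7 = (0.5/2)·[6 + 2·10 + 2·16 + 2·24 + 2·34 + 2·46 + 2·60 + 76] = 115.5.

115.5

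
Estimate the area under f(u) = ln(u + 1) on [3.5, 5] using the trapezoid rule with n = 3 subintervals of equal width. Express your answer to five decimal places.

Δu = (5 − 3.5)/3 = 0.5.
f(3.5) ≈ 1.50408, f(4) ≈ 1.60944, f(4.5) ≈ 1.70475, f(5) ≈ 1.79176.
T_3 = (Δu/2)·[f(u_0) + 2f(u_1) + 2f(u_2) + f(u_3)].
Sum ≈ 2.48105.

2.48105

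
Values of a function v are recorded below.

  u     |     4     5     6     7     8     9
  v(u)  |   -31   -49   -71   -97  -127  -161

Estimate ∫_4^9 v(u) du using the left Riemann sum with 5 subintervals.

-375

Δu = 1.
Sum = 1·[(-31) + (-49) + (-71) + (-97) + (-127)] = -375.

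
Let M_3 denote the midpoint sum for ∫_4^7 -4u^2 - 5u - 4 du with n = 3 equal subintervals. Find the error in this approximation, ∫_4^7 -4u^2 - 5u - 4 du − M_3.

Exact integral: ∫_4^7 f(u) du = -466.5.
M_3 = -465.5.
Error = -466.5 − (-465.5) = -1.

-1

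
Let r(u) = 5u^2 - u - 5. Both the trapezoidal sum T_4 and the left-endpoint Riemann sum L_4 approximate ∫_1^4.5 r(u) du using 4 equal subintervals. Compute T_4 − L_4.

40.578125

T_4 = 125.31640625.
L_4 = 84.73828125.
T_4 − L_4 = 40.578125.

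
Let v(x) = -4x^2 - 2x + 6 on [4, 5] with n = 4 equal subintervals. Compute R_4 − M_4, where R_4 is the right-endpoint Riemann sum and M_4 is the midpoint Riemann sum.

-4.8125

R_4 = -89.125.
M_4 = -84.3125.
R_4 − M_4 = -4.8125.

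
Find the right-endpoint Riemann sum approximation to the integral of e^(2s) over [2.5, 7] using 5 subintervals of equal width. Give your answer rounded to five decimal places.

1296524.31108

Δs = (7 − 2.5)/5 = 0.9.
Right endpoints: 3.4, 4.3, 5.2, 6.1, 7.
f(3.4) ≈ 897.84729, f(4.3) ≈ 5431.65959, f(5.2) ≈ 32859.62567, f(6.1) ≈ 198789.15114, f(7) ≈ 1202604.28416.
Sum = Δs · [f(3.4) + f(4.3) + f(5.2) + f(6.1) + f(7)].
Sum ≈ 1296524.31108.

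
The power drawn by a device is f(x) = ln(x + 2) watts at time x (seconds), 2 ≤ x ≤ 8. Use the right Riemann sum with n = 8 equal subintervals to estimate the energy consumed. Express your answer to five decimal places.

11.81726

Δx = (8 − 2)/8 = 0.75.
Right endpoints: 2.75, 3.5, 4.25, 5, 5.75, 6.5, 7.25, 8.
f(2.75) ≈ 1.55814, f(3.5) ≈ 1.70475, f(4.25) ≈ 1.83258, f(5) ≈ 1.94591, f(5.75) ≈ 2.04769, f(6.5) ≈ 2.14007, f(7.25) ≈ 2.22462, f(8) ≈ 2.30259.
Sum = Δx · [f(2.75) + f(3.5) + f(4.25) + ...].
Sum ≈ 11.81726.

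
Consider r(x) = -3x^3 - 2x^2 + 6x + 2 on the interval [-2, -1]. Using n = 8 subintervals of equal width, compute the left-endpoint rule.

0.17578125

Δx = (-1 − (-2))/8 = 0.125.
Left endpoints: -2, -1.875, -1.75, -1.625, -1.5, -1.375, -1.25, -1.125.
r(-2) = 6, r(-1.875) = 1789/512, r(-1.75) = 1.453125, r(-1.625) = -81/512, r(-1.5) = -1.375, r(-1.375) = -1143/512, r(-1.25) = -2.765625, r(-1.125) = -1541/512.
Sum = Δx · [r(-2) + r(-1.875) + r(-1.75) + ...].
Sum = 0.17578125.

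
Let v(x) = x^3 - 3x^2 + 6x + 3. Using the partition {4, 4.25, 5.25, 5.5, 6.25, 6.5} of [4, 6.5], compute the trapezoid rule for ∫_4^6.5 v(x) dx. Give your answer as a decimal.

Subinterval widths: 0.25, 1, 0.25, 0.75, 0.25.
v(4) = 43, v(4.25) = 51.078125, v(5.25) = 96.515625, v(5.5) = 111.625, v(6.25) = 167.453125, v(6.5) = 189.875.
On each subinterval the trapezoid contributes (Δx_i/2)·[v(x_{i-1}) + v(x_i)].
Sum = 260.89453125.

260.89453125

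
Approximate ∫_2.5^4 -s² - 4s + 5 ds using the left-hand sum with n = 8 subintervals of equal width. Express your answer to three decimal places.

-26.657

Δs = (4 − 2.5)/8 = 0.1875.
Left endpoints: 2.5, 2.6875, 2.875, 3.0625, 3.25, 3.4375, 3.625, 3.8125.
f(2.5) = -11.25, f(2.6875) = -12.97265625, f(2.875) = -14.765625, f(3.0625) = -16.62890625, f(3.25) = -18.5625, f(3.4375) = -20.56640625, f(3.625) = -22.640625, f(3.8125) = -24.78515625.
Sum = Δs · [f(2.5) + f(2.6875) + f(2.875) + ...].
Sum ≈ -26.657.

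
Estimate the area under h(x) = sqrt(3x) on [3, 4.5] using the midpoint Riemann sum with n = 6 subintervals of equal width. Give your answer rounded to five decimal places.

5.02294

Δx = (4.5 − 3)/6 = 0.25.
Midpoints: 3.125, 3.375, 3.625, 3.875, 4.125, 4.375.
h(3.125) ≈ 3.06186, h(3.375) ≈ 3.18198, h(3.625) ≈ 3.29773, h(3.875) ≈ 3.40955, h(4.125) ≈ 3.51781, h(4.375) ≈ 3.62284.
Sum = Δx · [h(3.125) + h(3.375) + h(3.625) + ...].
Sum ≈ 5.02294.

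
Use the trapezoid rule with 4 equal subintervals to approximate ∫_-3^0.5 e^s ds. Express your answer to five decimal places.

Δs = (0.5 − (-3))/4 = 0.875.
f(-3) ≈ 0.04979, f(-2.125) ≈ 0.11943, f(-1.25) ≈ 0.28650, f(-0.375) ≈ 0.68729, f(0.5) ≈ 1.64872.
T_4 = (Δs/2)·[f(s_0) + 2f(s_1) + 2f(s_2) + 2f(s_3) + f(s_4)].
Sum ≈ 1.69967.

1.69967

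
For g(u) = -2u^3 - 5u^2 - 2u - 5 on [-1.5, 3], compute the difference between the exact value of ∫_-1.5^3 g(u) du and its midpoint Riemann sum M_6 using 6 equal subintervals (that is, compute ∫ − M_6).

Exact integral: ∫_-1.5^3 g(u) du = -117.84375.
M_6 = -115.83984375.
Error = -117.84375 − (-115.83984375) = -2.00390625.

-2.00390625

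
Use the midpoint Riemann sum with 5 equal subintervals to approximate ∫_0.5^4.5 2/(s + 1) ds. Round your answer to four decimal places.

2.5777

Δs = (4.5 − 0.5)/5 = 0.8.
Midpoints: 0.9, 1.7, 2.5, 3.3, 4.1.
f(0.9) = 20/19, f(1.7) = 20/27, f(2.5) = 4/7, f(3.3) = 20/43, f(4.1) = 20/51.
Sum = Δs · [f(0.9) + f(1.7) + f(2.5) + f(3.3) + f(4.1)].
Sum ≈ 2.5777.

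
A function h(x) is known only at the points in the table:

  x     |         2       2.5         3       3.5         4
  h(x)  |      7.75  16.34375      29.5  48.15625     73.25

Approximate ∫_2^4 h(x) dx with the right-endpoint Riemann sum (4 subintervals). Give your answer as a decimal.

83.625

Δx = 0.5.
Sum = 0.5·[16.34375 + 29.5 + 48.15625 + 73.25] = 83.625.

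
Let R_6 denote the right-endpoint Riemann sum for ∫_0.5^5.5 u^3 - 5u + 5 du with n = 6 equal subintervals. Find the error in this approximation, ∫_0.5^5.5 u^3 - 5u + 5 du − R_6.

-64.0625

Exact integral: ∫_0.5^5.5 f(u) du = 178.75.
R_6 = 242.8125.
Error = 178.75 − 242.8125 = -64.0625.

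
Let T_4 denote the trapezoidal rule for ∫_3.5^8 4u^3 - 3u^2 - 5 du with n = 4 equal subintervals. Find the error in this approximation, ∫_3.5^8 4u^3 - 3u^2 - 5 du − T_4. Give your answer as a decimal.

Exact integral: ∫_3.5^8 f(u) du = 3454.3125.
T_4 = 3516.9609375.
Error = 3454.3125 − 3516.9609375 = -62.6484375.

-62.6484375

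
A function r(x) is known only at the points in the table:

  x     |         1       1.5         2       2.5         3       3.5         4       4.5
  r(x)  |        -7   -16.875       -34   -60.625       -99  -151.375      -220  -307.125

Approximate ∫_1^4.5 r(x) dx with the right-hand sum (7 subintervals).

Δx = 0.5.
Sum = 0.5·[(-16.875) + (-34) + (-60.625) + (-99) + (-151.375) + (-220) + (-307.125)] = -444.5.

-444.5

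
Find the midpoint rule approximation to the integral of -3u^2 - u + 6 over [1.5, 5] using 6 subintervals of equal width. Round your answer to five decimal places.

Δu = (5 − 1.5)/6 = 7/12.
Midpoints: 43/24, 2.375, 71/24, 85/24, 4.125, 113/24.
f(43/24) = -5.421875, f(2.375) = -13.296875, f(71/24) = -4457/192, f(85/24) = -35.171875, f(4.125) = -49.171875, f(113/24) = -12521/192.
Sum = Δu · [f(43/24) + f(2.375) + f(71/24) + ...].
Sum ≈ -111.70226.

-111.70226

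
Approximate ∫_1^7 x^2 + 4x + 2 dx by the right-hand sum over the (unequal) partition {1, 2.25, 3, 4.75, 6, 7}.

Subinterval widths: 1.25, 0.75, 1.75, 1.25, 1.
Right endpoints: 2.25, 3, 4.75, 6, 7.
f(2.25) = 16.0625, f(3) = 23, f(4.75) = 43.5625, f(6) = 62, f(7) = 79.
Sum = Σ Δx_i · f(x_i).
Sum = 270.0625.

270.0625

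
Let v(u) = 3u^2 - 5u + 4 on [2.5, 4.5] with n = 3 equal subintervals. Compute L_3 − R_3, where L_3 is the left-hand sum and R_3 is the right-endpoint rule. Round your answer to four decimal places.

L_3 ≈ 38.277778.
R_3 ≈ 59.611111.
L_3 − R_3 ≈ -21.3333.

-21.3333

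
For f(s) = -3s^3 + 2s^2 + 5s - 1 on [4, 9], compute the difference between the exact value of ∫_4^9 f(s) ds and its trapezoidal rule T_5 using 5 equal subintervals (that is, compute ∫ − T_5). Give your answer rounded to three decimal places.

Exact integral: ∫_4^9 f(s) ds ≈ -4127.91667.
T_5 = -4175.
Error ≈ -4127.91667 − (-4175) ≈ 47.083.

47.083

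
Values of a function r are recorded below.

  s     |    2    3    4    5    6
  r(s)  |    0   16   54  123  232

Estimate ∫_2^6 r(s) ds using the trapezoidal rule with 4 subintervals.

309

Δs = 1.
T_4 = (1/2)·[0 + 2·16 + 2·54 + 2·123 + 232] = 309.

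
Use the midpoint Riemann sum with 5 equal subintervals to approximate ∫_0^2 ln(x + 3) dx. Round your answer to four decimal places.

2.7522

Δx = (2 − 0)/5 = 0.4.
Midpoints: 0.2, 0.6, 1, 1.4, 1.8.
f(0.2) ≈ 1.1632, f(0.6) ≈ 1.2809, f(1) ≈ 1.3863, f(1.4) ≈ 1.4816, f(1.8) ≈ 1.5686.
Sum = Δx · [f(0.2) + f(0.6) + f(1) + f(1.4) + f(1.8)].
Sum ≈ 2.7522.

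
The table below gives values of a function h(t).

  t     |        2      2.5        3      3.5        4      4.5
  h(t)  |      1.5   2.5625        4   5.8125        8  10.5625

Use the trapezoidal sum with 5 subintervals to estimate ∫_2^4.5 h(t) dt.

Δt = 0.5.
T_5 = (0.5/2)·[1.5 + 2·2.5625 + 2·4 + 2·5.8125 + 2·8 + 10.5625] = 13.203125.

13.203125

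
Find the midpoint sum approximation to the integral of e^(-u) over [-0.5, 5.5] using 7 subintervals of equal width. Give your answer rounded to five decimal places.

1.59535

Δu = (5.5 − (-0.5))/7 = 6/7.
Midpoints: -1/14, 11/14, 23/14, 2.5, 47/14, 59/14, 71/14.
f(-1/14) ≈ 1.07404, f(11/14) ≈ 0.45579, f(23/14) ≈ 0.19343, f(2.5) ≈ 0.08208, f(47/14) ≈ 0.03483, f(59/14) ≈ 0.01478, f(71/14) ≈ 0.00627.
Sum = Δu · [f(-1/14) + f(11/14) + f(23/14) + ...].
Sum ≈ 1.59535.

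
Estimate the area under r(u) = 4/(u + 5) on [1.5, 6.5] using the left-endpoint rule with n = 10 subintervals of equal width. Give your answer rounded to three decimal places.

Δu = (6.5 − 1.5)/10 = 0.5.
Left endpoints: 1.5, 2, 2.5, 3, 3.5, 4, 4.5, 5, 5.5, 6.
r(1.5) = 8/13, r(2) = 4/7, r(2.5) = 8/15, r(3) = 0.5, r(3.5) = 8/17, r(4) = 4/9, r(4.5) = 8/19, r(5) = 0.4, r(5.5) = 8/21, r(6) = 4/11.
Sum = Δu · [r(1.5) + r(2) + r(2.5) + ...].
Sum ≈ 2.350.

2.350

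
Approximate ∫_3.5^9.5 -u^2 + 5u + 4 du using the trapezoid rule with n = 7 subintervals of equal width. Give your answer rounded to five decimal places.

-53.23469

Δu = (9.5 − 3.5)/7 = 6/7.
f(3.5) = 9.25, f(61/14) = 1333/196, f(73/14) = 565/196, f(85/14) = -491/196, f(97/14) = -1835/196, f(109/14) = -3467/196, f(121/14) = -5387/196, f(9.5) = -38.75.
T_7 = (Δu/2)·[f(u_0) + 2f(u_1) + ... + 2f(u_{6}) + f(u_7)].
Sum ≈ -53.23469.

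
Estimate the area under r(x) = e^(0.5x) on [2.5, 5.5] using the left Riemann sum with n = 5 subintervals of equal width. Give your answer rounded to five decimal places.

20.84090

Δx = (5.5 − 2.5)/5 = 0.6.
Left endpoints: 2.5, 3.1, 3.7, 4.3, 4.9.
r(2.5) ≈ 3.49034, r(3.1) ≈ 4.71147, r(3.7) ≈ 6.35982, r(4.3) ≈ 8.58486, r(4.9) ≈ 11.58835.
Sum = Δx · [r(2.5) + r(3.1) + r(3.7) + r(4.3) + r(4.9)].
Sum ≈ 20.84090.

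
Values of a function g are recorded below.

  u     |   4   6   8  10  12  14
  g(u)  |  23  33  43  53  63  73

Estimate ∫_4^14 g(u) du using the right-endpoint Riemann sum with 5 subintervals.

530

Δu = 2.
Sum = 2·[33 + 43 + 53 + 63 + 73] = 530.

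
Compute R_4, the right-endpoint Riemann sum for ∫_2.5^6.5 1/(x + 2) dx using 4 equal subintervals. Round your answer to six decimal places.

0.586645

Δx = (6.5 − 2.5)/4 = 1.
Right endpoints: 3.5, 4.5, 5.5, 6.5.
f(3.5) = 2/11, f(4.5) = 2/13, f(5.5) = 2/15, f(6.5) = 2/17.
Sum = Δx · [f(3.5) + f(4.5) + f(5.5) + f(6.5)].
Sum ≈ 0.586645.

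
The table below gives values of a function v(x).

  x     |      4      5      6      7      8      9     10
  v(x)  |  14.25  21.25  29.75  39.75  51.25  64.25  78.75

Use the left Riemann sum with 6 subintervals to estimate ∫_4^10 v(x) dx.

Δx = 1.
Sum = 1·[14.25 + 21.25 + 29.75 + 39.75 + 51.25 + 64.25] = 220.5.

220.5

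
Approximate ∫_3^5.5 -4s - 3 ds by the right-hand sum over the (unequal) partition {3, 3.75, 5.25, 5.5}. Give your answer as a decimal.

-55.75

Subinterval widths: 0.75, 1.5, 0.25.
Right endpoints: 3.75, 5.25, 5.5.
f(3.75) = -18, f(5.25) = -24, f(5.5) = -25.
Sum = Σ Δs_i · f(s_i).
Sum = -55.75.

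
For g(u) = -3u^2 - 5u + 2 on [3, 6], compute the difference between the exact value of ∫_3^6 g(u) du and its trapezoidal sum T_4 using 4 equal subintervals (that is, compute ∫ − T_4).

Exact integral: ∫_3^6 g(u) du = -250.5.
T_4 = -251.34375.
Error = -250.5 − (-251.34375) = 0.84375.

0.84375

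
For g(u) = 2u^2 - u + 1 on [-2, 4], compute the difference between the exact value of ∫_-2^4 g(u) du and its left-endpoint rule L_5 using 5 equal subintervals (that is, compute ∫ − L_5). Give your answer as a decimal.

7.92

Exact integral: ∫_-2^4 g(u) du = 48.
L_5 = 40.08.
Error = 48 − 40.08 = 7.92.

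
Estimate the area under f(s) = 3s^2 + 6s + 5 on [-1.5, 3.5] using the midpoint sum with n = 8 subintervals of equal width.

Δs = (3.5 − (-1.5))/8 = 0.625.
Midpoints: -1.1875, -0.5625, 0.0625, 0.6875, 1.3125, 1.9375, 2.5625, 3.1875.
f(-1.1875) = 2.10546875, f(-0.5625) = 2.57421875, f(0.0625) = 5.38671875, f(0.6875) = 10.54296875, f(1.3125) = 18.04296875, f(1.9375) = 27.88671875, f(2.5625) = 40.07421875, f(3.1875) = 54.60546875.
Sum = Δs · [f(-1.1875) + f(-0.5625) + f(0.0625) + ...].
Sum = 100.76171875.

100.76171875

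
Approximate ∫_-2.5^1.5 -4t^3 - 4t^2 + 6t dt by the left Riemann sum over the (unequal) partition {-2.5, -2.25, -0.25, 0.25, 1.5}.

Subinterval widths: 0.25, 2, 0.5, 1.25.
Left endpoints: -2.5, -2.25, -0.25, 0.25.
f(-2.5) = 22.5, f(-2.25) = 11.8125, f(-0.25) = -1.6875, f(0.25) = 1.1875.
Sum = Σ Δt_i · f(t_i).
Sum = 29.890625.

29.890625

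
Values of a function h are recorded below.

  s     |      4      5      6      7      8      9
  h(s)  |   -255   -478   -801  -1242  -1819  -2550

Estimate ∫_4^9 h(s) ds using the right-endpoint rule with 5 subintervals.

-6890

Δs = 1.
Sum = 1·[(-478) + (-801) + (-1242) + (-1819) + (-2550)] = -6890.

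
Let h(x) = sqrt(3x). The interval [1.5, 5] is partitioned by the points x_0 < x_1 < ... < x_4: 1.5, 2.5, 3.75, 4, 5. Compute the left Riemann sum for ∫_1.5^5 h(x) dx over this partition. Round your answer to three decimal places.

Subinterval widths: 1, 1.25, 0.25, 1.
Left endpoints: 1.5, 2.5, 3.75, 4.
h(1.5) ≈ 2.121, h(2.5) ≈ 2.739, h(3.75) ≈ 3.354, h(4) ≈ 3.464.
Sum = Σ Δx_i · h(x_i).
Sum ≈ 9.847.

9.847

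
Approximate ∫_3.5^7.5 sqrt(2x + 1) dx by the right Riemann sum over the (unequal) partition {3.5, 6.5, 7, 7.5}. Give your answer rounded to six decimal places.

15.161464

Subinterval widths: 3, 0.5, 0.5.
Right endpoints: 6.5, 7, 7.5.
f(6.5) ≈ 3.741657, f(7) ≈ 3.872983, f(7.5) ≈ 4.000000.
Sum = Σ Δx_i · f(x_i).
Sum ≈ 15.161464.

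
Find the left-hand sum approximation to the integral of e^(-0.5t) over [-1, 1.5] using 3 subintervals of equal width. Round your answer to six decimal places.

2.876797

Δt = (1.5 − (-1))/3 = 5/6.
Left endpoints: -1, -1/6, 2/3.
f(-1) ≈ 1.648721, f(-1/6) ≈ 1.086904, f(2/3) ≈ 0.716531.
Sum = Δt · [f(-1) + f(-1/6) + f(2/3)].
Sum ≈ 2.876797.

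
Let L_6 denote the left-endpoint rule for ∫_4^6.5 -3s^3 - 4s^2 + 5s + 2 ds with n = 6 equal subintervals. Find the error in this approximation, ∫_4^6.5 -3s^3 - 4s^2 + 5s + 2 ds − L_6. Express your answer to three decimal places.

Exact integral: ∫_4^6.5 f(s) ds ≈ -1357.00521.
L_6 ≈ -1209.80107.
Error ≈ -1357.00521 − (-1209.80107) ≈ -147.204.

-147.204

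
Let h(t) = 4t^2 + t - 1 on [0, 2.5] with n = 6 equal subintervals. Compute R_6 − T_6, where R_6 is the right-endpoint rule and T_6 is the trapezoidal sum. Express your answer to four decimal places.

R_6 ≈ 27.476852.
T_6 ≈ 21.747685.
R_6 − T_6 ≈ 5.7292.

5.7292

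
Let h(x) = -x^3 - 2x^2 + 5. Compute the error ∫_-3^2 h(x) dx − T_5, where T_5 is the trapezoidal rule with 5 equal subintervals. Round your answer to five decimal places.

0.41667

Exact integral: ∫_-3^2 h(x) dx ≈ 17.9166667.
T_5 = 17.5.
Error ≈ 17.9166667 − 17.5 ≈ 0.41667.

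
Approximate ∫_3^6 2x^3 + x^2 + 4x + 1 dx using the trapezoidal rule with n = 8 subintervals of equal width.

729.46875

Δx = (6 − 3)/8 = 0.375.
f(3) = 76, f(3.375) = 102.77734375, f(3.75) = 135.53125, f(4.125) = 174.89453125, f(4.5) = 221.5, f(4.875) = 275.98046875, f(5.25) = 338.96875, f(5.625) = 411.09765625, f(6) = 493.
T_8 = (Δx/2)·[f(x_0) + 2f(x_1) + ... + 2f(x_{7}) + f(x_8)].
Sum = 729.46875.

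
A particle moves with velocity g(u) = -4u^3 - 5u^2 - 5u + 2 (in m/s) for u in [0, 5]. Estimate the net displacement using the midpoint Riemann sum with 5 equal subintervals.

Δu = (5 − 0)/5 = 1.
Midpoints: 0.5, 1.5, 2.5, 3.5, 4.5.
g(0.5) = -2.25, g(1.5) = -30.25, g(2.5) = -104.25, g(3.5) = -248.25, g(4.5) = -486.25.
Sum = Δu · [g(0.5) + g(1.5) + g(2.5) + g(3.5) + g(4.5)].
Sum = -871.25.

-871.25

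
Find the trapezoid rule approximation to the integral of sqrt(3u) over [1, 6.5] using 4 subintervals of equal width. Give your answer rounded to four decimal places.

Δu = (6.5 − 1)/4 = 1.375.
f(1) ≈ 1.7321, f(2.375) ≈ 2.6693, f(3.75) ≈ 3.3541, f(5.125) ≈ 3.9211, f(6.5) ≈ 4.4159.
T_4 = (Δu/2)·[f(u_0) + 2f(u_1) + 2f(u_2) + 2f(u_3) + f(u_4)].
Sum ≈ 17.9003.

17.9003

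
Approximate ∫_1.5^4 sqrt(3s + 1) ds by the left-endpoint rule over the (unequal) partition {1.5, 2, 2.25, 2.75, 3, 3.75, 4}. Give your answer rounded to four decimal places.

Subinterval widths: 0.5, 0.25, 0.5, 0.25, 0.75, 0.25.
Left endpoints: 1.5, 2, 2.25, 2.75, 3, 3.75.
f(1.5) ≈ 2.3452, f(2) ≈ 2.6458, f(2.25) ≈ 2.7839, f(2.75) ≈ 3.0414, f(3) ≈ 3.1623, f(3.75) ≈ 3.5000.
Sum = Σ Δs_i · f(s_i).
Sum ≈ 7.2330.

7.2330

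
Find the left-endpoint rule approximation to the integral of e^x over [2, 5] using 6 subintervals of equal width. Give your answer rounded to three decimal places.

108.694

Δx = (5 − 2)/6 = 0.5.
Left endpoints: 2, 2.5, 3, 3.5, 4, 4.5.
f(2) ≈ 7.389, f(2.5) ≈ 12.182, f(3) ≈ 20.086, f(3.5) ≈ 33.115, f(4) ≈ 54.598, f(4.5) ≈ 90.017.
Sum = Δx · [f(2) + f(2.5) + f(3) + ...].
Sum ≈ 108.694.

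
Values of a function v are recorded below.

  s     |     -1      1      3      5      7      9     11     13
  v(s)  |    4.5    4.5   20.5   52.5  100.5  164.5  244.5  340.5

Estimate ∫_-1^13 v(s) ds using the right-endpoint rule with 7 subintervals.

Δs = 2.
Sum = 2·[4.5 + 20.5 + 52.5 + 100.5 + 164.5 + 244.5 + 340.5] = 1855.

1855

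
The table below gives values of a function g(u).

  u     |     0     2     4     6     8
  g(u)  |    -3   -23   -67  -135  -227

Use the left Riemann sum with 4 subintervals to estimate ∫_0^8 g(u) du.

-456

Δu = 2.
Sum = 2·[(-3) + (-23) + (-67) + (-135)] = -456.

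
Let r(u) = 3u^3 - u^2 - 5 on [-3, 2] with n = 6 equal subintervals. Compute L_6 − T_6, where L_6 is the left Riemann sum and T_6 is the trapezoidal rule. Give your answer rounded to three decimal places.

-45.833

L_6 ≈ -134.43287.
T_6 ≈ -88.59954.
L_6 − T_6 ≈ -45.833.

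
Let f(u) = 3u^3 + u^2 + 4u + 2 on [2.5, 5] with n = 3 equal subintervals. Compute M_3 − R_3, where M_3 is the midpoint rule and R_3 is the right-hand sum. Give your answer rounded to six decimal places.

-163.780382

M_3 ≈ 513.38396991.
R_3 ≈ 677.16435185.
M_3 − R_3 ≈ -163.780382.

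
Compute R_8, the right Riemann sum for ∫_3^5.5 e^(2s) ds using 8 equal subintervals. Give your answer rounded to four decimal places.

39989.3595

Δs = (5.5 − 3)/8 = 0.3125.
Right endpoints: 3.3125, 3.625, 3.9375, 4.25, 4.5625, 4.875, 5.1875, 5.5.
f(3.3125) ≈ 753.7042, f(3.625) ≈ 1408.1048, f(3.9375) ≈ 2630.6862, f(4.25) ≈ 4914.7688, f(4.5625) ≈ 9181.9970, f(4.875) ≈ 17154.2288, f(5.1875) ≈ 32048.3186, f(5.5) ≈ 59874.1417.
Sum = Δs · [f(3.3125) + f(3.625) + f(3.9375) + ...].
Sum ≈ 39989.3595.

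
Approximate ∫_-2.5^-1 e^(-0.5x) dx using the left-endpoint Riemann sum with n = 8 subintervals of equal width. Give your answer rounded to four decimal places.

Δx = (-1 − (-2.5))/8 = 0.1875.
Left endpoints: -2.5, -2.3125, -2.125, -1.9375, -1.75, -1.5625, -1.375, -1.1875.
f(-2.5) ≈ 3.4903, f(-2.3125) ≈ 3.1780, f(-2.125) ≈ 2.8936, f(-1.9375) ≈ 2.6346, f(-1.75) ≈ 2.3989, f(-1.5625) ≈ 2.1842, f(-1.375) ≈ 1.9887, f(-1.1875) ≈ 1.8108.
Sum = Δx · [f(-2.5) + f(-2.3125) + f(-2.125) + ...].
Sum ≈ 3.8586.

3.8586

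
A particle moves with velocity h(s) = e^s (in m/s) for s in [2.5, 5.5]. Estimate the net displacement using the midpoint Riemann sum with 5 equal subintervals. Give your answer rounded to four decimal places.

229.0581

Δs = (5.5 − 2.5)/5 = 0.6.
Midpoints: 2.8, 3.4, 4, 4.6, 5.2.
h(2.8) ≈ 16.4446, h(3.4) ≈ 29.9641, h(4) ≈ 54.5982, h(4.6) ≈ 99.4843, h(5.2) ≈ 181.2722.
Sum = Δs · [h(2.8) + h(3.4) + h(4) + h(4.6) + h(5.2)].
Sum ≈ 229.0581.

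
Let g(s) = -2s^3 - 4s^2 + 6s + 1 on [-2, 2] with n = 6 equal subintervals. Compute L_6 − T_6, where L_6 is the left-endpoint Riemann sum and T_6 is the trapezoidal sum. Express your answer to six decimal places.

L_6 ≈ -15.85185185.
T_6 ≈ -18.51851852.
L_6 − T_6 ≈ 2.666667.

2.666667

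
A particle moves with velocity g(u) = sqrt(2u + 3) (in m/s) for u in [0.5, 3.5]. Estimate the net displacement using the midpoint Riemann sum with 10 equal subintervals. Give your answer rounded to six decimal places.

7.874947

Δu = (3.5 − 0.5)/10 = 0.3.
Midpoints: 0.65, 0.95, 1.25, 1.55, 1.85, 2.15, 2.45, 2.75, 3.05, 3.35.
g(0.65) ≈ 2.073644, g(0.95) ≈ 2.213594, g(1.25) ≈ 2.345208, g(1.55) ≈ 2.469818, g(1.85) ≈ 2.588436, g(2.15) ≈ 2.701851, g(2.45) ≈ 2.810694, g(2.75) ≈ 2.915476, g(3.05) ≈ 3.016621, g(3.35) ≈ 3.114482.
Sum = Δu · [g(0.65) + g(0.95) + g(1.25) + ...].
Sum ≈ 7.874947.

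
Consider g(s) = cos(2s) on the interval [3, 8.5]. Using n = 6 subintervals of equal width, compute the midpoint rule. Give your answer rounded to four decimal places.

Δs = (8.5 − 3)/6 = 11/12.
Midpoints: 83/24, 4.375, 127/24, 149/24, 7.125, 193/24.
g(83/24) ≈ 0.8060, g(4.375) ≈ -0.7808, g(127/24) ≈ -0.4007, g(149/24) ≈ 0.9888, g(7.125) ≈ -0.1126, g(193/24) ≈ -0.9304.
Sum = Δs · [g(83/24) + g(4.375) + g(127/24) + ...].
Sum ≈ -0.3939.

-0.3939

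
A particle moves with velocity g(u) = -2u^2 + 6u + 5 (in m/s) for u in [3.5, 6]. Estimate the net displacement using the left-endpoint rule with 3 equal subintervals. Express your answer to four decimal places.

-18.7037

Δu = (6 − 3.5)/3 = 5/6.
Left endpoints: 3.5, 13/3, 31/6.
g(3.5) = 1.5, g(13/3) = -59/9, g(31/6) = -313/18.
Sum = Δu · [g(3.5) + g(13/3) + g(31/6)].
Sum ≈ -18.7037.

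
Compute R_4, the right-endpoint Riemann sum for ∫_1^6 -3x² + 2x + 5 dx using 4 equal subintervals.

-218.28125

Δx = (6 − 1)/4 = 1.25.
Right endpoints: 2.25, 3.5, 4.75, 6.
f(2.25) = -5.6875, f(3.5) = -24.75, f(4.75) = -53.1875, f(6) = -91.
Sum = Δx · [f(2.25) + f(3.5) + f(4.75) + f(6)].
Sum = -218.28125.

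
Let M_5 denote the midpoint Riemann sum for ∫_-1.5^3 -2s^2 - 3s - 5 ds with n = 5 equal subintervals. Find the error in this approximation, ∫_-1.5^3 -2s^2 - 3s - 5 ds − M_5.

-0.6075

Exact integral: ∫_-1.5^3 f(s) ds = -52.875.
M_5 = -52.2675.
Error = -52.875 − (-52.2675) = -0.6075.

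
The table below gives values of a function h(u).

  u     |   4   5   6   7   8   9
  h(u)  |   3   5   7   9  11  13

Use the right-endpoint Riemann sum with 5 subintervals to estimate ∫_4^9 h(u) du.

Δu = 1.
Sum = 1·[5 + 7 + 9 + 11 + 13] = 45.

45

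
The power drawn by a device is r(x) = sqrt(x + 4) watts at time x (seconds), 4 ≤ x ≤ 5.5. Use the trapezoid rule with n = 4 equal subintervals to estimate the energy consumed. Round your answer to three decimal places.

Δx = (5.5 − 4)/4 = 0.375.
r(4) ≈ 2.828, r(4.375) ≈ 2.894, r(4.75) ≈ 2.958, r(5.125) ≈ 3.021, r(5.5) ≈ 3.082.
T_4 = (Δx/2)·[r(x_0) + 2r(x_1) + 2r(x_2) + 2r(x_3) + r(x_4)].
Sum ≈ 4.436.

4.436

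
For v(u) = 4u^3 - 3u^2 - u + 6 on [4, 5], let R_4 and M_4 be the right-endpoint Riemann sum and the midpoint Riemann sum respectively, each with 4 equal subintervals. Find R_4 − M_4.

27.796875

R_4 = 337.03125.
M_4 = 309.234375.
R_4 − M_4 = 27.796875.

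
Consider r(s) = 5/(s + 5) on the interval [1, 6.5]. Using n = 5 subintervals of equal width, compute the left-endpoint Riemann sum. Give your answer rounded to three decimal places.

3.482

Δs = (6.5 − 1)/5 = 1.1.
Left endpoints: 1, 2.1, 3.2, 4.3, 5.4.
r(1) = 5/6, r(2.1) = 50/71, r(3.2) = 25/41, r(4.3) = 50/93, r(5.4) = 25/52.
Sum = Δs · [r(1) + r(2.1) + r(3.2) + r(4.3) + r(5.4)].
Sum ≈ 3.482.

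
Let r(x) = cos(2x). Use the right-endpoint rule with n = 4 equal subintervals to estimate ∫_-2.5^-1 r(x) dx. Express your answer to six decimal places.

Δx = (-1 − (-2.5))/4 = 0.375.
Right endpoints: -2.125, -1.75, -1.375, -1.
r(-2.125) ≈ -0.446087, r(-1.75) ≈ -0.936457, r(-1.375) ≈ -0.924302, r(-1) ≈ -0.416147.
Sum = Δx · [r(-2.125) + r(-1.75) + r(-1.375) + r(-1)].
Sum ≈ -1.021123.

-1.021123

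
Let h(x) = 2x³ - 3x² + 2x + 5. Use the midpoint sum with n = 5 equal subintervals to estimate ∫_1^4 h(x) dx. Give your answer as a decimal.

93.42

Δx = (4 − 1)/5 = 0.6.
Midpoints: 1.3, 1.9, 2.5, 3.1, 3.7.
h(1.3) = 6.924, h(1.9) = 11.688, h(2.5) = 22.5, h(3.1) = 41.952, h(3.7) = 72.636.
Sum = Δx · [h(1.3) + h(1.9) + h(2.5) + h(3.1) + h(3.7)].
Sum = 93.42.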